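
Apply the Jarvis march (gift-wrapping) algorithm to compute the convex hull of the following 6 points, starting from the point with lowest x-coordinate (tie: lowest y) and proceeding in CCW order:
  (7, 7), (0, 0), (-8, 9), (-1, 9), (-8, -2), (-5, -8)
Hull (CCW) = [(-8, -2), (-5, -8), (7, 7), (-1, 9), (-8, 9)]

Jarvis march: at each step, from the current hull vertex p, select the next vertex q as the point such that every other point lies strictly to the left of (or on) the directed line p → q. (Equivalently: for every other point r, the cross product (q − p) × (r − p) ≥ 0.)
Starting point (lowest x, tie lowest y): (-8, -2). Wrap until returning to start. Resulting hull: (-8, -2), (-5, -8), (7, 7), (-1, 9), (-8, 9).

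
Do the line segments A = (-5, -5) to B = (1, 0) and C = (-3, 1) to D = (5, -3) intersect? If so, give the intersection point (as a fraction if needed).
Yes; intersection at (1/4, -5/8) (t = 7/8 on AB, s = 13/32 on CD)

Parametrize AB as A + t(B − A) = (-5 + 6 t, -5 + 5 t) and CD as C + s(D − C) = (-3 + 8 s, 1 + -4 s). Solve the linear system for (t, s). Determinant = 64 ≠ 0, so a unique intersection of the containing lines exists. Solution: t = 7/8, s = 13/32 — both in [0, 1], so the segments cross. Intersection point: (1/4, -5/8).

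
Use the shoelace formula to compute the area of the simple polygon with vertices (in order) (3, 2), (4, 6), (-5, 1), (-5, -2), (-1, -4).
Area = 87/2

Shoelace formula: Area = (1/2) |Σ_i (x_i · y_{i+1} − x_{i+1} · y_i)| (indices mod n). Compute each cross term:
  (3)(6) − (4)(2) = 10
  (4)(1) − (-5)(6) = 34
  (-5)(-2) − (-5)(1) = 15
  (-5)(-4) − (-1)(-2) = 18
  (-1)(2) − (3)(-4) = 10
Sum = 87, so (signed) Area = 87/2 = 87/2, |Area| = 87/2.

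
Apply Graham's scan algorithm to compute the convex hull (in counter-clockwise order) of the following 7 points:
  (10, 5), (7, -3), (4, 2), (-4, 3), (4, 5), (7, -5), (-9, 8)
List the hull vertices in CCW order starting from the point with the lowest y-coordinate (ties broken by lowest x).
Hull (CCW) = [(7, -5), (10, 5), (-9, 8), (-4, 3)]

Graham scan procedure:
  1. Find the pivot p₀ = point with lowest y (tie → lowest x): (7, -5).
  2. Sort the remaining points by polar angle around p₀.
  3. Walk through sorted points, maintaining a stack; pop the top while the last three entries make a non-left turn (cross product ≤ 0).
  4. Final stack is the convex hull in CCW order: (7, -5), (10, 5), (-9, 8), (-4, 3).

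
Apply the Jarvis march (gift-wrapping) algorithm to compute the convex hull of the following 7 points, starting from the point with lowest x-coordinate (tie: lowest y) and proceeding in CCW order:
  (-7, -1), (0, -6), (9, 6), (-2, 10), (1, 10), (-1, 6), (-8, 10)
Hull (CCW) = [(-8, 10), (-7, -1), (0, -6), (9, 6), (1, 10)]

Jarvis march: at each step, from the current hull vertex p, select the next vertex q as the point such that every other point lies strictly to the left of (or on) the directed line p → q. (Equivalently: for every other point r, the cross product (q − p) × (r − p) ≥ 0.)
Starting point (lowest x, tie lowest y): (-8, 10). Wrap until returning to start. Resulting hull: (-8, 10), (-7, -1), (0, -6), (9, 6), (1, 10).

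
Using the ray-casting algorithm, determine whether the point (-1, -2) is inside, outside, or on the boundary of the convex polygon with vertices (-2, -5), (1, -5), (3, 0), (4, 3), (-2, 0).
The point (-1, -2) lies strictly inside the polygon

Cast a horizontal ray to the right from the query point and count how many polygon edges it crosses (each edge strictly once or zero times, handled with the usual half-open convention). 
Parity of crossings → odd ⇒ inside.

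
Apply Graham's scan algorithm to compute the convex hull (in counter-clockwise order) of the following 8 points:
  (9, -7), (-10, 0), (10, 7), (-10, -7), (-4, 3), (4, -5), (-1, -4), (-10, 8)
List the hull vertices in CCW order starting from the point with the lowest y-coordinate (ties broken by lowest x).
Hull (CCW) = [(-10, -7), (9, -7), (10, 7), (-10, 8)]

Graham scan procedure:
  1. Find the pivot p₀ = point with lowest y (tie → lowest x): (-10, -7).
  2. Sort the remaining points by polar angle around p₀.
  3. Walk through sorted points, maintaining a stack; pop the top while the last three entries make a non-left turn (cross product ≤ 0).
  4. Final stack is the convex hull in CCW order: (-10, -7), (9, -7), (10, 7), (-10, 8).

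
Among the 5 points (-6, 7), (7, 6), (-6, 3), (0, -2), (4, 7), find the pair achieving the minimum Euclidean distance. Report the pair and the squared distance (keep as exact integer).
Pair = ((7, 6), (4, 7)); squared distance = 10

Compute all C(5, 2) = 10 pairwise squared distances (x_i − x_j)² + (y_i − y_j)². The minimum is 10, attained by the pair ((7, 6), (4, 7)).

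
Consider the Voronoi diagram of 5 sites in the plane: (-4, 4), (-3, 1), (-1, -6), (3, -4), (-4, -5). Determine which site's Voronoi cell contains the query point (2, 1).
Nearest site = (-3, 1)

The Voronoi cell of site s contains exactly those query points closer to s than to any other site. Compute squared distances from q = (2, 1) to each site:
  (-3 − 2)² + (1 − 1)² = 25
  (3 − 2)² + (-4 − 1)² = 26
  (-4 − 2)² + (4 − 1)² = 45
  (-1 − 2)² + (-6 − 1)² = 58
  (-4 − 2)² + (-5 − 1)² = 72
Minimum is attained by (-3, 1), so q lies in its Voronoi cell.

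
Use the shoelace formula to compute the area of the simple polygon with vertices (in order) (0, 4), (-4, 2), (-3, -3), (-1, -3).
Area = 18

Shoelace formula: Area = (1/2) |Σ_i (x_i · y_{i+1} − x_{i+1} · y_i)| (indices mod n). Compute each cross term:
  (0)(2) − (-4)(4) = 16
  (-4)(-3) − (-3)(2) = 18
  (-3)(-3) − (-1)(-3) = 6
  (-1)(4) − (0)(-3) = -4
Sum = 36, so (signed) Area = 36/2 = 18, |Area| = 18.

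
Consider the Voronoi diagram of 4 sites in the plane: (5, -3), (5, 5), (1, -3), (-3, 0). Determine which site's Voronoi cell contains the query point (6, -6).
Nearest site = (5, -3)

The Voronoi cell of site s contains exactly those query points closer to s than to any other site. Compute squared distances from q = (6, -6) to each site:
  (5 − 6)² + (-3 − -6)² = 10
  (1 − 6)² + (-3 − -6)² = 34
  (-3 − 6)² + (0 − -6)² = 117
  (5 − 6)² + (5 − -6)² = 122
Minimum is attained by (5, -3), so q lies in its Voronoi cell.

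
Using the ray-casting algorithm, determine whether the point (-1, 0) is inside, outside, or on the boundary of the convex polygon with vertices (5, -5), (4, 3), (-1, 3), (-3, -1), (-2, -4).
The point (-1, 0) lies strictly inside the polygon

Cast a horizontal ray to the right from the query point and count how many polygon edges it crosses (each edge strictly once or zero times, handled with the usual half-open convention). 
Parity of crossings → odd ⇒ inside.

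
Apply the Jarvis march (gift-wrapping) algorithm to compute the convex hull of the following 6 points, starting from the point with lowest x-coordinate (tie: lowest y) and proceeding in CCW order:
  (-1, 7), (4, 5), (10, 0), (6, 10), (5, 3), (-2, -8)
Hull (CCW) = [(-2, -8), (10, 0), (6, 10), (-1, 7)]

Jarvis march: at each step, from the current hull vertex p, select the next vertex q as the point such that every other point lies strictly to the left of (or on) the directed line p → q. (Equivalently: for every other point r, the cross product (q − p) × (r − p) ≥ 0.)
Starting point (lowest x, tie lowest y): (-2, -8). Wrap until returning to start. Resulting hull: (-2, -8), (10, 0), (6, 10), (-1, 7).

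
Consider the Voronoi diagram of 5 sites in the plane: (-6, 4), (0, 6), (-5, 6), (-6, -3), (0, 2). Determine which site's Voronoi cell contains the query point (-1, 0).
Nearest site = (0, 2)

The Voronoi cell of site s contains exactly those query points closer to s than to any other site. Compute squared distances from q = (-1, 0) to each site:
  (0 − -1)² + (2 − 0)² = 5
  (-6 − -1)² + (-3 − 0)² = 34
  (0 − -1)² + (6 − 0)² = 37
  (-6 − -1)² + (4 − 0)² = 41
  (-5 − -1)² + (6 − 0)² = 52
Minimum is attained by (0, 2), so q lies in its Voronoi cell.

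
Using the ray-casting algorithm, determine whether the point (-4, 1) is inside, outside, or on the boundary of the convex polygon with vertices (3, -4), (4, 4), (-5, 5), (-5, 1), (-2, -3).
The point (-4, 1) lies strictly inside the polygon

Cast a horizontal ray to the right from the query point and count how many polygon edges it crosses (each edge strictly once or zero times, handled with the usual half-open convention). 
Parity of crossings → odd ⇒ inside.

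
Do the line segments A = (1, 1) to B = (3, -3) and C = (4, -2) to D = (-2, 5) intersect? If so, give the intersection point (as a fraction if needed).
No (intersection of containing lines falls outside at least one segment)

Parametrize and solve: t = -3/10, s = 3/5. At least one of these is outside [0, 1], so the segments do not intersect.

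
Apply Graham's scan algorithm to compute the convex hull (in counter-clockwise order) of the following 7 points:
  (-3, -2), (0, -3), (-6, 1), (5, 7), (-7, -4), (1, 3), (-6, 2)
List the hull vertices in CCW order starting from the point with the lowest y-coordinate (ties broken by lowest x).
Hull (CCW) = [(-7, -4), (0, -3), (5, 7), (-6, 2)]

Graham scan procedure:
  1. Find the pivot p₀ = point with lowest y (tie → lowest x): (-7, -4).
  2. Sort the remaining points by polar angle around p₀.
  3. Walk through sorted points, maintaining a stack; pop the top while the last three entries make a non-left turn (cross product ≤ 0).
  4. Final stack is the convex hull in CCW order: (-7, -4), (0, -3), (5, 7), (-6, 2).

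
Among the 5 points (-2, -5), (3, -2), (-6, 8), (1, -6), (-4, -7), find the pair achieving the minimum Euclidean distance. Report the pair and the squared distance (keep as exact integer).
Pair = ((-2, -5), (-4, -7)); squared distance = 8

Compute all C(5, 2) = 10 pairwise squared distances (x_i − x_j)² + (y_i − y_j)². The minimum is 8, attained by the pair ((-2, -5), (-4, -7)).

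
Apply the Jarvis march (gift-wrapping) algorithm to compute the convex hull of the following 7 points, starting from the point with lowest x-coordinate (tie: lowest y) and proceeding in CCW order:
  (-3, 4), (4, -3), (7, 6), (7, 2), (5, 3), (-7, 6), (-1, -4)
Hull (CCW) = [(-7, 6), (-1, -4), (4, -3), (7, 2), (7, 6)]

Jarvis march: at each step, from the current hull vertex p, select the next vertex q as the point such that every other point lies strictly to the left of (or on) the directed line p → q. (Equivalently: for every other point r, the cross product (q − p) × (r − p) ≥ 0.)
Starting point (lowest x, tie lowest y): (-7, 6). Wrap until returning to start. Resulting hull: (-7, 6), (-1, -4), (4, -3), (7, 2), (7, 6).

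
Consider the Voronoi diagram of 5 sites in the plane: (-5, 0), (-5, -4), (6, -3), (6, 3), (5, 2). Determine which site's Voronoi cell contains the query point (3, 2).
Nearest site = (5, 2)

The Voronoi cell of site s contains exactly those query points closer to s than to any other site. Compute squared distances from q = (3, 2) to each site:
  (5 − 3)² + (2 − 2)² = 4
  (6 − 3)² + (3 − 2)² = 10
  (6 − 3)² + (-3 − 2)² = 34
  (-5 − 3)² + (0 − 2)² = 68
  (-5 − 3)² + (-4 − 2)² = 100
Minimum is attained by (5, 2), so q lies in its Voronoi cell.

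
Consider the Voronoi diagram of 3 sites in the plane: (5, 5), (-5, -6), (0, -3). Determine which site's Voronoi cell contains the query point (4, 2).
Nearest site = (5, 5)

The Voronoi cell of site s contains exactly those query points closer to s than to any other site. Compute squared distances from q = (4, 2) to each site:
  (5 − 4)² + (5 − 2)² = 10
  (0 − 4)² + (-3 − 2)² = 41
  (-5 − 4)² + (-6 − 2)² = 145
Minimum is attained by (5, 5), so q lies in its Voronoi cell.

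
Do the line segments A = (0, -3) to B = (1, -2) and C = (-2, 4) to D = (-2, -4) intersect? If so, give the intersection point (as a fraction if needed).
No (intersection of containing lines falls outside at least one segment)

Parametrize and solve: t = -2, s = 9/8. At least one of these is outside [0, 1], so the segments do not intersect.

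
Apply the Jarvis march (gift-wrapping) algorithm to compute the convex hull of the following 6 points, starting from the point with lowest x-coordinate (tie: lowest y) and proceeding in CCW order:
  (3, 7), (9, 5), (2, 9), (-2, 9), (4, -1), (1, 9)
Hull (CCW) = [(-2, 9), (4, -1), (9, 5), (2, 9)]

Jarvis march: at each step, from the current hull vertex p, select the next vertex q as the point such that every other point lies strictly to the left of (or on) the directed line p → q. (Equivalently: for every other point r, the cross product (q − p) × (r − p) ≥ 0.)
Starting point (lowest x, tie lowest y): (-2, 9). Wrap until returning to start. Resulting hull: (-2, 9), (4, -1), (9, 5), (2, 9).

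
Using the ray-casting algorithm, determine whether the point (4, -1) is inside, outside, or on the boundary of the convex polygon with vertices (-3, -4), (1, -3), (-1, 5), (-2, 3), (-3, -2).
The point (4, -1) lies strictly outside the polygon

Cast a horizontal ray to the right from the query point and count how many polygon edges it crosses (each edge strictly once or zero times, handled with the usual half-open convention). 
Parity of crossings → even ⇒ outside.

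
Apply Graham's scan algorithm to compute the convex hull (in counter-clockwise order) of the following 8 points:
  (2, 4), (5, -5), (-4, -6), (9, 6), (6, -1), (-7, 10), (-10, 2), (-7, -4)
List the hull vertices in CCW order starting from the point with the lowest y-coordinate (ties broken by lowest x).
Hull (CCW) = [(-4, -6), (5, -5), (9, 6), (-7, 10), (-10, 2), (-7, -4)]

Graham scan procedure:
  1. Find the pivot p₀ = point with lowest y (tie → lowest x): (-4, -6).
  2. Sort the remaining points by polar angle around p₀.
  3. Walk through sorted points, maintaining a stack; pop the top while the last three entries make a non-left turn (cross product ≤ 0).
  4. Final stack is the convex hull in CCW order: (-4, -6), (5, -5), (9, 6), (-7, 10), (-10, 2), (-7, -4).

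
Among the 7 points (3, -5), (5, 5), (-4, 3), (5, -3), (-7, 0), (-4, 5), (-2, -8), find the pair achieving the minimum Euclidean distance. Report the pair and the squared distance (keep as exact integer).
Pair = ((-4, 3), (-4, 5)); squared distance = 4

Compute all C(7, 2) = 21 pairwise squared distances (x_i − x_j)² + (y_i − y_j)². The minimum is 4, attained by the pair ((-4, 3), (-4, 5)).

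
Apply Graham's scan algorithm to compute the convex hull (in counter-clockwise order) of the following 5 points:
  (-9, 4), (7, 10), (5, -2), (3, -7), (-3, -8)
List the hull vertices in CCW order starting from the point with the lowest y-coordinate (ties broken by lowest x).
Hull (CCW) = [(-3, -8), (3, -7), (5, -2), (7, 10), (-9, 4)]

Graham scan procedure:
  1. Find the pivot p₀ = point with lowest y (tie → lowest x): (-3, -8).
  2. Sort the remaining points by polar angle around p₀.
  3. Walk through sorted points, maintaining a stack; pop the top while the last three entries make a non-left turn (cross product ≤ 0).
  4. Final stack is the convex hull in CCW order: (-3, -8), (3, -7), (5, -2), (7, 10), (-9, 4).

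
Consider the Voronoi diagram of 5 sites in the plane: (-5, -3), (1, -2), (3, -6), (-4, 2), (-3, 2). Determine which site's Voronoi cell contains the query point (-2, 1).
Nearest site = (-3, 2)

The Voronoi cell of site s contains exactly those query points closer to s than to any other site. Compute squared distances from q = (-2, 1) to each site:
  (-3 − -2)² + (2 − 1)² = 2
  (-4 − -2)² + (2 − 1)² = 5
  (1 − -2)² + (-2 − 1)² = 18
  (-5 − -2)² + (-3 − 1)² = 25
  (3 − -2)² + (-6 − 1)² = 74
Minimum is attained by (-3, 2), so q lies in its Voronoi cell.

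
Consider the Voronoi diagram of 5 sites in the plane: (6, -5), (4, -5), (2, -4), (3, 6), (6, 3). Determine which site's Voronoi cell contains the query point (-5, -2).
Nearest site = (2, -4)

The Voronoi cell of site s contains exactly those query points closer to s than to any other site. Compute squared distances from q = (-5, -2) to each site:
  (2 − -5)² + (-4 − -2)² = 53
  (4 − -5)² + (-5 − -2)² = 90
  (3 − -5)² + (6 − -2)² = 128
  (6 − -5)² + (-5 − -2)² = 130
  (6 − -5)² + (3 − -2)² = 146
Minimum is attained by (2, -4), so q lies in its Voronoi cell.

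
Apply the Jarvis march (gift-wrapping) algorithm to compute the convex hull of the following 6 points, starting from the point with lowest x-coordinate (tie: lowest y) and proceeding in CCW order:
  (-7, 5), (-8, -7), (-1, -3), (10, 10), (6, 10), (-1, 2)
Hull (CCW) = [(-8, -7), (-1, -3), (10, 10), (6, 10), (-7, 5)]

Jarvis march: at each step, from the current hull vertex p, select the next vertex q as the point such that every other point lies strictly to the left of (or on) the directed line p → q. (Equivalently: for every other point r, the cross product (q − p) × (r − p) ≥ 0.)
Starting point (lowest x, tie lowest y): (-8, -7). Wrap until returning to start. Resulting hull: (-8, -7), (-1, -3), (10, 10), (6, 10), (-7, 5).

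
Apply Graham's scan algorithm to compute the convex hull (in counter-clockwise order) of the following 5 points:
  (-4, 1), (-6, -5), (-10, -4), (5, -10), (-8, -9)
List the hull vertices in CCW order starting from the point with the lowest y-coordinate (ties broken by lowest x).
Hull (CCW) = [(5, -10), (-4, 1), (-10, -4), (-8, -9)]

Graham scan procedure:
  1. Find the pivot p₀ = point with lowest y (tie → lowest x): (5, -10).
  2. Sort the remaining points by polar angle around p₀.
  3. Walk through sorted points, maintaining a stack; pop the top while the last three entries make a non-left turn (cross product ≤ 0).
  4. Final stack is the convex hull in CCW order: (5, -10), (-4, 1), (-10, -4), (-8, -9).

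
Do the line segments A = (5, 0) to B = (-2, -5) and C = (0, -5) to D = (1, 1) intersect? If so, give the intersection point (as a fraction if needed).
Yes; intersection at (10/37, -125/37) (t = 25/37 on AB, s = 10/37 on CD)

Parametrize AB as A + t(B − A) = (5 + -7 t, 0 + -5 t) and CD as C + s(D − C) = (0 + 1 s, -5 + 6 s). Solve the linear system for (t, s). Determinant = 37 ≠ 0, so a unique intersection of the containing lines exists. Solution: t = 25/37, s = 10/37 — both in [0, 1], so the segments cross. Intersection point: (10/37, -125/37).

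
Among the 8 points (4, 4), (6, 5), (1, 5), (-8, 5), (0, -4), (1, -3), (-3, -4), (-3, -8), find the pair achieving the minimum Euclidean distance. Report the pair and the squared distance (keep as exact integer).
Pair = ((0, -4), (1, -3)); squared distance = 2

Compute all C(8, 2) = 28 pairwise squared distances (x_i − x_j)² + (y_i − y_j)². The minimum is 2, attained by the pair ((0, -4), (1, -3)).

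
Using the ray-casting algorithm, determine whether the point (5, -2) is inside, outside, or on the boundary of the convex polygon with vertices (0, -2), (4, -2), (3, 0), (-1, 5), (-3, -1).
The point (5, -2) lies strictly outside the polygon

Cast a horizontal ray to the right from the query point and count how many polygon edges it crosses (each edge strictly once or zero times, handled with the usual half-open convention). 
Parity of crossings → even ⇒ outside.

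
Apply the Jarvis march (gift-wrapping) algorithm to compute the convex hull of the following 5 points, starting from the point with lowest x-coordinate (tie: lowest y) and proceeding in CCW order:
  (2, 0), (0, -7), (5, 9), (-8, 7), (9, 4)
Hull (CCW) = [(-8, 7), (0, -7), (9, 4), (5, 9)]

Jarvis march: at each step, from the current hull vertex p, select the next vertex q as the point such that every other point lies strictly to the left of (or on) the directed line p → q. (Equivalently: for every other point r, the cross product (q − p) × (r − p) ≥ 0.)
Starting point (lowest x, tie lowest y): (-8, 7). Wrap until returning to start. Resulting hull: (-8, 7), (0, -7), (9, 4), (5, 9).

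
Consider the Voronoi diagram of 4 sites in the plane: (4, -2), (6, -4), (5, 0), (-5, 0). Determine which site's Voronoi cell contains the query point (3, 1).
Nearest site = (5, 0)

The Voronoi cell of site s contains exactly those query points closer to s than to any other site. Compute squared distances from q = (3, 1) to each site:
  (5 − 3)² + (0 − 1)² = 5
  (4 − 3)² + (-2 − 1)² = 10
  (6 − 3)² + (-4 − 1)² = 34
  (-5 − 3)² + (0 − 1)² = 65
Minimum is attained by (5, 0), so q lies in its Voronoi cell.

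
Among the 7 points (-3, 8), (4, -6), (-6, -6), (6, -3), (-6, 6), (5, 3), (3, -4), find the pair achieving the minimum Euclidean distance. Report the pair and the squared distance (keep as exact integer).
Pair = ((4, -6), (3, -4)); squared distance = 5

Compute all C(7, 2) = 21 pairwise squared distances (x_i − x_j)² + (y_i − y_j)². The minimum is 5, attained by the pair ((4, -6), (3, -4)).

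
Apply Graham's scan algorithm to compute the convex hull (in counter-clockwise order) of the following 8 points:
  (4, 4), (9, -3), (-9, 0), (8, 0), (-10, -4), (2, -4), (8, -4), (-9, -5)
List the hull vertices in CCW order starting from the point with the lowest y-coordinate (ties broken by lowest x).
Hull (CCW) = [(-9, -5), (8, -4), (9, -3), (8, 0), (4, 4), (-9, 0), (-10, -4)]

Graham scan procedure:
  1. Find the pivot p₀ = point with lowest y (tie → lowest x): (-9, -5).
  2. Sort the remaining points by polar angle around p₀.
  3. Walk through sorted points, maintaining a stack; pop the top while the last three entries make a non-left turn (cross product ≤ 0).
  4. Final stack is the convex hull in CCW order: (-9, -5), (8, -4), (9, -3), (8, 0), (4, 4), (-9, 0), (-10, -4).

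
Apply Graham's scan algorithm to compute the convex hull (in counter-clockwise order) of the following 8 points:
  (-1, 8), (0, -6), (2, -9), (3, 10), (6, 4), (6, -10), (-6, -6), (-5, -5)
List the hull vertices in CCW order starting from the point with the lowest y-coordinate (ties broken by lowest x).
Hull (CCW) = [(6, -10), (6, 4), (3, 10), (-1, 8), (-6, -6), (2, -9)]

Graham scan procedure:
  1. Find the pivot p₀ = point with lowest y (tie → lowest x): (6, -10).
  2. Sort the remaining points by polar angle around p₀.
  3. Walk through sorted points, maintaining a stack; pop the top while the last three entries make a non-left turn (cross product ≤ 0).
  4. Final stack is the convex hull in CCW order: (6, -10), (6, 4), (3, 10), (-1, 8), (-6, -6), (2, -9).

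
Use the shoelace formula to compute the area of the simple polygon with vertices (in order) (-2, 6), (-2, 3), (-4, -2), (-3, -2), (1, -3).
Area = 35/2

Shoelace formula: Area = (1/2) |Σ_i (x_i · y_{i+1} − x_{i+1} · y_i)| (indices mod n). Compute each cross term:
  (-2)(3) − (-2)(6) = 6
  (-2)(-2) − (-4)(3) = 16
  (-4)(-2) − (-3)(-2) = 2
  (-3)(-3) − (1)(-2) = 11
  (1)(6) − (-2)(-3) = 0
Sum = 35, so (signed) Area = 35/2 = 35/2, |Area| = 35/2.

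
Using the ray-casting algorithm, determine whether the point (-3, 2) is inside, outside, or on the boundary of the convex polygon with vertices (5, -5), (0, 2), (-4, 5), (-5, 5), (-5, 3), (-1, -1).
The point (-3, 2) lies strictly inside the polygon

Cast a horizontal ray to the right from the query point and count how many polygon edges it crosses (each edge strictly once or zero times, handled with the usual half-open convention). 
Parity of crossings → odd ⇒ inside.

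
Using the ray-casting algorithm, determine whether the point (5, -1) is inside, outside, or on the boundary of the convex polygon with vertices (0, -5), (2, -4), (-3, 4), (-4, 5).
The point (5, -1) lies strictly outside the polygon

Cast a horizontal ray to the right from the query point and count how many polygon edges it crosses (each edge strictly once or zero times, handled with the usual half-open convention). 
Parity of crossings → even ⇒ outside.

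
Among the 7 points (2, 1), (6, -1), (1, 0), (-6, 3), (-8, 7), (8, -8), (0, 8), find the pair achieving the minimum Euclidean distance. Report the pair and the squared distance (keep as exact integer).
Pair = ((2, 1), (1, 0)); squared distance = 2

Compute all C(7, 2) = 21 pairwise squared distances (x_i − x_j)² + (y_i − y_j)². The minimum is 2, attained by the pair ((2, 1), (1, 0)).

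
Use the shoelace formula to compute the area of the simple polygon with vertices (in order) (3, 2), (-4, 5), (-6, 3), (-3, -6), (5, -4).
Area = 75

Shoelace formula: Area = (1/2) |Σ_i (x_i · y_{i+1} − x_{i+1} · y_i)| (indices mod n). Compute each cross term:
  (3)(5) − (-4)(2) = 23
  (-4)(3) − (-6)(5) = 18
  (-6)(-6) − (-3)(3) = 45
  (-3)(-4) − (5)(-6) = 42
  (5)(2) − (3)(-4) = 22
Sum = 150, so (signed) Area = 150/2 = 75, |Area| = 75.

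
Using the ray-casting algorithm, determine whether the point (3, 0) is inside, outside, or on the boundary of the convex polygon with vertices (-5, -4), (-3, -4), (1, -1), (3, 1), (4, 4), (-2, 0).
The point (3, 0) lies strictly outside the polygon

Cast a horizontal ray to the right from the query point and count how many polygon edges it crosses (each edge strictly once or zero times, handled with the usual half-open convention). 
Parity of crossings → even ⇒ outside.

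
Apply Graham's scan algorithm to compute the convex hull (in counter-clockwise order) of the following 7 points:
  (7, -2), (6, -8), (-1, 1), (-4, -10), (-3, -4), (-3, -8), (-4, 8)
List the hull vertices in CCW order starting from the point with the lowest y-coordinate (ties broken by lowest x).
Hull (CCW) = [(-4, -10), (6, -8), (7, -2), (-4, 8)]

Graham scan procedure:
  1. Find the pivot p₀ = point with lowest y (tie → lowest x): (-4, -10).
  2. Sort the remaining points by polar angle around p₀.
  3. Walk through sorted points, maintaining a stack; pop the top while the last three entries make a non-left turn (cross product ≤ 0).
  4. Final stack is the convex hull in CCW order: (-4, -10), (6, -8), (7, -2), (-4, 8).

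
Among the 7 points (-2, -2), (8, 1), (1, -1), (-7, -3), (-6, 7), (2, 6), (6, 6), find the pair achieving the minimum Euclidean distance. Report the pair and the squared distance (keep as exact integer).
Pair = ((-2, -2), (1, -1)); squared distance = 10

Compute all C(7, 2) = 21 pairwise squared distances (x_i − x_j)² + (y_i − y_j)². The minimum is 10, attained by the pair ((-2, -2), (1, -1)).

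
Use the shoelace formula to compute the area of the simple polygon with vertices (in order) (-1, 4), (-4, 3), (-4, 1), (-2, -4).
Area = 27/2

Shoelace formula: Area = (1/2) |Σ_i (x_i · y_{i+1} − x_{i+1} · y_i)| (indices mod n). Compute each cross term:
  (-1)(3) − (-4)(4) = 13
  (-4)(1) − (-4)(3) = 8
  (-4)(-4) − (-2)(1) = 18
  (-2)(4) − (-1)(-4) = -12
Sum = 27, so (signed) Area = 27/2 = 27/2, |Area| = 27/2.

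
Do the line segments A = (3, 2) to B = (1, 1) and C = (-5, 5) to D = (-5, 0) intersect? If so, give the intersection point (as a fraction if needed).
No (intersection of containing lines falls outside at least one segment)

Parametrize and solve: t = 4, s = 7/5. At least one of these is outside [0, 1], so the segments do not intersect.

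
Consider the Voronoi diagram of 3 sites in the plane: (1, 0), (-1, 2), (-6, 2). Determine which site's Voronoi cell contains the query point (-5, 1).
Nearest site = (-6, 2)

The Voronoi cell of site s contains exactly those query points closer to s than to any other site. Compute squared distances from q = (-5, 1) to each site:
  (-6 − -5)² + (2 − 1)² = 2
  (-1 − -5)² + (2 − 1)² = 17
  (1 − -5)² + (0 − 1)² = 37
Minimum is attained by (-6, 2), so q lies in its Voronoi cell.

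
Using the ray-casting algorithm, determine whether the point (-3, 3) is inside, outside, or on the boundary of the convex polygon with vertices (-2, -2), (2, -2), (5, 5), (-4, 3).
The point (-3, 3) lies strictly inside the polygon

Cast a horizontal ray to the right from the query point and count how many polygon edges it crosses (each edge strictly once or zero times, handled with the usual half-open convention). 
Parity of crossings → odd ⇒ inside.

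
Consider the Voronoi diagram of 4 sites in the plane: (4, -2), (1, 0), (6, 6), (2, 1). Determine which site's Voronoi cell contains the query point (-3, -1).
Nearest site = (1, 0)

The Voronoi cell of site s contains exactly those query points closer to s than to any other site. Compute squared distances from q = (-3, -1) to each site:
  (1 − -3)² + (0 − -1)² = 17
  (2 − -3)² + (1 − -1)² = 29
  (4 − -3)² + (-2 − -1)² = 50
  (6 − -3)² + (6 − -1)² = 130
Minimum is attained by (1, 0), so q lies in its Voronoi cell.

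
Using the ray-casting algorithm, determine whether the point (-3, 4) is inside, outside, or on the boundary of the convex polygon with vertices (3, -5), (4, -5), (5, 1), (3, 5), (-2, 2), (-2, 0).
The point (-3, 4) lies strictly outside the polygon

Cast a horizontal ray to the right from the query point and count how many polygon edges it crosses (each edge strictly once or zero times, handled with the usual half-open convention). 
Parity of crossings → even ⇒ outside.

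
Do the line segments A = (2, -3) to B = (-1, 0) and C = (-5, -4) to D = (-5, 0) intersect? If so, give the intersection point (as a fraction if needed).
No (intersection of containing lines falls outside at least one segment)

Parametrize and solve: t = 7/3, s = 2. At least one of these is outside [0, 1], so the segments do not intersect.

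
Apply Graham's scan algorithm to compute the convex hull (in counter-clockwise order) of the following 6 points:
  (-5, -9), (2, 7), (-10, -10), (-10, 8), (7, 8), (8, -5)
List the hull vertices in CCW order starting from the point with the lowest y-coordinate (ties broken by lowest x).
Hull (CCW) = [(-10, -10), (-5, -9), (8, -5), (7, 8), (-10, 8)]

Graham scan procedure:
  1. Find the pivot p₀ = point with lowest y (tie → lowest x): (-10, -10).
  2. Sort the remaining points by polar angle around p₀.
  3. Walk through sorted points, maintaining a stack; pop the top while the last three entries make a non-left turn (cross product ≤ 0).
  4. Final stack is the convex hull in CCW order: (-10, -10), (-5, -9), (8, -5), (7, 8), (-10, 8).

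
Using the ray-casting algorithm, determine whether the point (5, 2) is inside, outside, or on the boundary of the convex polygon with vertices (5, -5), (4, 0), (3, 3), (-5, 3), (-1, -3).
The point (5, 2) lies strictly outside the polygon

Cast a horizontal ray to the right from the query point and count how many polygon edges it crosses (each edge strictly once or zero times, handled with the usual half-open convention). 
Parity of crossings → even ⇒ outside.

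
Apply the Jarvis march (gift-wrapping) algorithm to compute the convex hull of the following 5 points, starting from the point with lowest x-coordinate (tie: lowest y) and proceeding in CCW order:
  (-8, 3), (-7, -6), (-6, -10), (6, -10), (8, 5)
Hull (CCW) = [(-8, 3), (-7, -6), (-6, -10), (6, -10), (8, 5)]

Jarvis march: at each step, from the current hull vertex p, select the next vertex q as the point such that every other point lies strictly to the left of (or on) the directed line p → q. (Equivalently: for every other point r, the cross product (q − p) × (r − p) ≥ 0.)
Starting point (lowest x, tie lowest y): (-8, 3). Wrap until returning to start. Resulting hull: (-8, 3), (-7, -6), (-6, -10), (6, -10), (8, 5).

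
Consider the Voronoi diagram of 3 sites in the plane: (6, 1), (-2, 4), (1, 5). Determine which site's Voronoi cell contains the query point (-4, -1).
Nearest site = (-2, 4)

The Voronoi cell of site s contains exactly those query points closer to s than to any other site. Compute squared distances from q = (-4, -1) to each site:
  (-2 − -4)² + (4 − -1)² = 29
  (1 − -4)² + (5 − -1)² = 61
  (6 − -4)² + (1 − -1)² = 104
Minimum is attained by (-2, 4), so q lies in its Voronoi cell.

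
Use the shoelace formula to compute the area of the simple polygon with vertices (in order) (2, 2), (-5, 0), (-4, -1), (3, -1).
Area = 15

Shoelace formula: Area = (1/2) |Σ_i (x_i · y_{i+1} − x_{i+1} · y_i)| (indices mod n). Compute each cross term:
  (2)(0) − (-5)(2) = 10
  (-5)(-1) − (-4)(0) = 5
  (-4)(-1) − (3)(-1) = 7
  (3)(2) − (2)(-1) = 8
Sum = 30, so (signed) Area = 30/2 = 15, |Area| = 15.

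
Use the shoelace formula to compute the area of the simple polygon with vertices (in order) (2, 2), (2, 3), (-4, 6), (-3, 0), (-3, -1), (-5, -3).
Area = 47/2

Shoelace formula: Area = (1/2) |Σ_i (x_i · y_{i+1} − x_{i+1} · y_i)| (indices mod n). Compute each cross term:
  (2)(3) − (2)(2) = 2
  (2)(6) − (-4)(3) = 24
  (-4)(0) − (-3)(6) = 18
  (-3)(-1) − (-3)(0) = 3
  (-3)(-3) − (-5)(-1) = 4
  (-5)(2) − (2)(-3) = -4
Sum = 47, so (signed) Area = 47/2 = 47/2, |Area| = 47/2.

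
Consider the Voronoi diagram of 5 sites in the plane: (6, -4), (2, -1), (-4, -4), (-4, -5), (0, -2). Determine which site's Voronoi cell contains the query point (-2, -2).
Nearest site = (0, -2)

The Voronoi cell of site s contains exactly those query points closer to s than to any other site. Compute squared distances from q = (-2, -2) to each site:
  (0 − -2)² + (-2 − -2)² = 4
  (-4 − -2)² + (-4 − -2)² = 8
  (-4 − -2)² + (-5 − -2)² = 13
  (2 − -2)² + (-1 − -2)² = 17
  (6 − -2)² + (-4 − -2)² = 68
Minimum is attained by (0, -2), so q lies in its Voronoi cell.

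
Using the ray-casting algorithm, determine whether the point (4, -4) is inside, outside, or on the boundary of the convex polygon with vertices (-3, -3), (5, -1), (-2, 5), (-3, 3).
The point (4, -4) lies strictly outside the polygon

Cast a horizontal ray to the right from the query point and count how many polygon edges it crosses (each edge strictly once or zero times, handled with the usual half-open convention). 
Parity of crossings → even ⇒ outside.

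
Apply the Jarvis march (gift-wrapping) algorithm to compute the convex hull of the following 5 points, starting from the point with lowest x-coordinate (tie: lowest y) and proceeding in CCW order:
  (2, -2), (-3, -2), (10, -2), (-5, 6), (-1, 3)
Hull (CCW) = [(-5, 6), (-3, -2), (10, -2)]

Jarvis march: at each step, from the current hull vertex p, select the next vertex q as the point such that every other point lies strictly to the left of (or on) the directed line p → q. (Equivalently: for every other point r, the cross product (q − p) × (r − p) ≥ 0.)
Starting point (lowest x, tie lowest y): (-5, 6). Wrap until returning to start. Resulting hull: (-5, 6), (-3, -2), (10, -2).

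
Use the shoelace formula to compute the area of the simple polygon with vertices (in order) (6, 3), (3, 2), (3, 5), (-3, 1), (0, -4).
Area = 33

Shoelace formula: Area = (1/2) |Σ_i (x_i · y_{i+1} − x_{i+1} · y_i)| (indices mod n). Compute each cross term:
  (6)(2) − (3)(3) = 3
  (3)(5) − (3)(2) = 9
  (3)(1) − (-3)(5) = 18
  (-3)(-4) − (0)(1) = 12
  (0)(3) − (6)(-4) = 24
Sum = 66, so (signed) Area = 66/2 = 33, |Area| = 33.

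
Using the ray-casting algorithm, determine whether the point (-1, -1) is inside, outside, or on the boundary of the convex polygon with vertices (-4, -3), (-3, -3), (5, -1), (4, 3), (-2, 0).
The point (-1, -1) lies strictly inside the polygon

Cast a horizontal ray to the right from the query point and count how many polygon edges it crosses (each edge strictly once or zero times, handled with the usual half-open convention). 
Parity of crossings → odd ⇒ inside.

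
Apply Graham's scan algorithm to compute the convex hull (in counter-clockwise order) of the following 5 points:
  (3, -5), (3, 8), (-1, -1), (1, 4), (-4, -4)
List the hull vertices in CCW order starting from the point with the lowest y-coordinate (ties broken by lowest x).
Hull (CCW) = [(3, -5), (3, 8), (-4, -4)]

Graham scan procedure:
  1. Find the pivot p₀ = point with lowest y (tie → lowest x): (3, -5).
  2. Sort the remaining points by polar angle around p₀.
  3. Walk through sorted points, maintaining a stack; pop the top while the last three entries make a non-left turn (cross product ≤ 0).
  4. Final stack is the convex hull in CCW order: (3, -5), (3, 8), (-4, -4).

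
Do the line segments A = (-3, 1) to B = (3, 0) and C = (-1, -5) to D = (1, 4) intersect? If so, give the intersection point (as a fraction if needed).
Yes; intersection at (3/14, 13/28) (t = 15/28 on AB, s = 17/28 on CD)

Parametrize AB as A + t(B − A) = (-3 + 6 t, 1 + -1 t) and CD as C + s(D − C) = (-1 + 2 s, -5 + 9 s). Solve the linear system for (t, s). Determinant = -56 ≠ 0, so a unique intersection of the containing lines exists. Solution: t = 15/28, s = 17/28 — both in [0, 1], so the segments cross. Intersection point: (3/14, 13/28).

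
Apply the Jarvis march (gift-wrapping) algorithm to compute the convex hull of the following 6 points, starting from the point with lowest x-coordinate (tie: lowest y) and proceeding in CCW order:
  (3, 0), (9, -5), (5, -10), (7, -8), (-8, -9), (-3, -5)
Hull (CCW) = [(-8, -9), (5, -10), (7, -8), (9, -5), (3, 0)]

Jarvis march: at each step, from the current hull vertex p, select the next vertex q as the point such that every other point lies strictly to the left of (or on) the directed line p → q. (Equivalently: for every other point r, the cross product (q − p) × (r − p) ≥ 0.)
Starting point (lowest x, tie lowest y): (-8, -9). Wrap until returning to start. Resulting hull: (-8, -9), (5, -10), (7, -8), (9, -5), (3, 0).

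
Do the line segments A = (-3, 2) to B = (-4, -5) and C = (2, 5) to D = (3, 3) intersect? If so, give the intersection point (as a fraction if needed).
No (intersection of containing lines falls outside at least one segment)

Parametrize and solve: t = -13/9, s = -32/9. At least one of these is outside [0, 1], so the segments do not intersect.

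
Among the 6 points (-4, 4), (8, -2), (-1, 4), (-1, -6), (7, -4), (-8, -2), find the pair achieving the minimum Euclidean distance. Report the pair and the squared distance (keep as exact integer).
Pair = ((8, -2), (7, -4)); squared distance = 5

Compute all C(6, 2) = 15 pairwise squared distances (x_i − x_j)² + (y_i − y_j)². The minimum is 5, attained by the pair ((8, -2), (7, -4)).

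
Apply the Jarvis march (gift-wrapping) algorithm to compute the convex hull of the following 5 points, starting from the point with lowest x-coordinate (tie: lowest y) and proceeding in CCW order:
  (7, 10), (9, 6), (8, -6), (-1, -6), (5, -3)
Hull (CCW) = [(-1, -6), (8, -6), (9, 6), (7, 10)]

Jarvis march: at each step, from the current hull vertex p, select the next vertex q as the point such that every other point lies strictly to the left of (or on) the directed line p → q. (Equivalently: for every other point r, the cross product (q − p) × (r − p) ≥ 0.)
Starting point (lowest x, tie lowest y): (-1, -6). Wrap until returning to start. Resulting hull: (-1, -6), (8, -6), (9, 6), (7, 10).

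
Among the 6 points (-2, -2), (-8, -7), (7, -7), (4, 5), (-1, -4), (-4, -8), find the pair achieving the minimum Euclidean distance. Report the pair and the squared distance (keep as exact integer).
Pair = ((-2, -2), (-1, -4)); squared distance = 5

Compute all C(6, 2) = 15 pairwise squared distances (x_i − x_j)² + (y_i − y_j)². The minimum is 5, attained by the pair ((-2, -2), (-1, -4)).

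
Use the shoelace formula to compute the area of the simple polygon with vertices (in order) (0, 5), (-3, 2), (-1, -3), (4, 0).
Area = 29

Shoelace formula: Area = (1/2) |Σ_i (x_i · y_{i+1} − x_{i+1} · y_i)| (indices mod n). Compute each cross term:
  (0)(2) − (-3)(5) = 15
  (-3)(-3) − (-1)(2) = 11
  (-1)(0) − (4)(-3) = 12
  (4)(5) − (0)(0) = 20
Sum = 58, so (signed) Area = 58/2 = 29, |Area| = 29.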